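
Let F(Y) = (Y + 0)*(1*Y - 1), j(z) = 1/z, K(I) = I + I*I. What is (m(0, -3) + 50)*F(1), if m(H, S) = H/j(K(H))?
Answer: 0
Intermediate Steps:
K(I) = I + I**2
j(z) = 1/z
F(Y) = Y*(-1 + Y) (F(Y) = Y*(Y - 1) = Y*(-1 + Y))
m(H, S) = H**2*(1 + H) (m(H, S) = H/(1/(H*(1 + H))) = H/((1/(H*(1 + H)))) = H*(H*(1 + H)) = H**2*(1 + H))
(m(0, -3) + 50)*F(1) = (0**2*(1 + 0) + 50)*(1*(-1 + 1)) = (0*1 + 50)*(1*0) = (0 + 50)*0 = 50*0 = 0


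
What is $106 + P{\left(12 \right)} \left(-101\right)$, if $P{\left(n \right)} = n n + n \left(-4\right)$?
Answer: $-9590$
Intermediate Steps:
$P{\left(n \right)} = n^{2} - 4 n$
$106 + P{\left(12 \right)} \left(-101\right) = 106 + 12 \left(-4 + 12\right) \left(-101\right) = 106 + 12 \cdot 8 \left(-101\right) = 106 + 96 \left(-101\right) = 106 - 9696 = -9590$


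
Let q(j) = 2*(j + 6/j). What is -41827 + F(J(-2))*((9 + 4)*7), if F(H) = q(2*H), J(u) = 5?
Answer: -199489/5 ≈ -39898.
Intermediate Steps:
q(j) = 2*j + 12/j
F(H) = 4*H + 6/H (F(H) = 2*(2*H) + 12/((2*H)) = 4*H + 12*(1/(2*H)) = 4*H + 6/H)
-41827 + F(J(-2))*((9 + 4)*7) = -41827 + (4*5 + 6/5)*((9 + 4)*7) = -41827 + (20 + 6*(1/5))*(13*7) = -41827 + (20 + 6/5)*91 = -41827 + (106/5)*91 = -41827 + 9646/5 = -199489/5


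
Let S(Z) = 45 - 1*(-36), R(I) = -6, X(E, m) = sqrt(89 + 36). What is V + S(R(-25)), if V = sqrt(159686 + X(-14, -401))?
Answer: 81 + sqrt(159686 + 5*sqrt(5)) ≈ 480.62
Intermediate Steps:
X(E, m) = 5*sqrt(5) (X(E, m) = sqrt(125) = 5*sqrt(5))
S(Z) = 81 (S(Z) = 45 + 36 = 81)
V = sqrt(159686 + 5*sqrt(5)) ≈ 399.62
V + S(R(-25)) = sqrt(159686 + 5*sqrt(5)) + 81 = 81 + sqrt(159686 + 5*sqrt(5))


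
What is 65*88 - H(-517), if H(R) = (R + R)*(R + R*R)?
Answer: 275847968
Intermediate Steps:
H(R) = 2*R*(R + R²) (H(R) = (2*R)*(R + R²) = 2*R*(R + R²))
65*88 - H(-517) = 65*88 - 2*(-517)²*(1 - 517) = 5720 - 2*267289*(-516) = 5720 - 1*(-275842248) = 5720 + 275842248 = 275847968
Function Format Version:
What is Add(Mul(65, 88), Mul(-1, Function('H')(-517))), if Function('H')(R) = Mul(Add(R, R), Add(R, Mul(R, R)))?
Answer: 275847968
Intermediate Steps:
Function('H')(R) = Mul(2, R, Add(R, Pow(R, 2))) (Function('H')(R) = Mul(Mul(2, R), Add(R, Pow(R, 2))) = Mul(2, R, Add(R, Pow(R, 2))))
Add(Mul(65, 88), Mul(-1, Function('H')(-517))) = Add(Mul(65, 88), Mul(-1, Mul(2, Pow(-517, 2), Add(1, -517)))) = Add(5720, Mul(-1, Mul(2, 267289, -516))) = Add(5720, Mul(-1, -275842248)) = Add(5720, 275842248) = 275847968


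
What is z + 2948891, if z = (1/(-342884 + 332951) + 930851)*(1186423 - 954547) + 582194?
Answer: 714664574787179/3311 ≈ 2.1585e+11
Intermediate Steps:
z = 714654811009078/3311 (z = (1/(-9933) + 930851)*231876 + 582194 = (-1/9933 + 930851)*231876 + 582194 = (9246142982/9933)*231876 + 582194 = 714652883364744/3311 + 582194 = 714654811009078/3311 ≈ 2.1584e+11)
z + 2948891 = 714654811009078/3311 + 2948891 = 714664574787179/3311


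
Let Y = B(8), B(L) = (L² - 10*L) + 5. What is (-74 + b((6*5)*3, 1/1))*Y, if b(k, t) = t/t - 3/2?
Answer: 1639/2 ≈ 819.50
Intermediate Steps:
B(L) = 5 + L² - 10*L
Y = -11 (Y = 5 + 8² - 10*8 = 5 + 64 - 80 = -11)
b(k, t) = -½ (b(k, t) = 1 - 3*½ = 1 - 3/2 = -½)
(-74 + b((6*5)*3, 1/1))*Y = (-74 - ½)*(-11) = -149/2*(-11) = 1639/2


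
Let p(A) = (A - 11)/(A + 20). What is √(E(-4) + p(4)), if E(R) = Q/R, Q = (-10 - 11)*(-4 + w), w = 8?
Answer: √2982/12 ≈ 4.5506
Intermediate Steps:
Q = -84 (Q = (-10 - 11)*(-4 + 8) = -21*4 = -84)
p(A) = (-11 + A)/(20 + A)
E(R) = -84/R
√(E(-4) + p(4)) = √(-84/(-4) + (-11 + 4)/(20 + 4)) = √(-84*(-¼) - 7/24) = √(21 + (1/24)*(-7)) = √(21 - 7/24) = √(497/24) = √2982/12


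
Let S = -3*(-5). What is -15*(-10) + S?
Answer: 165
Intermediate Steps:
S = 15
-15*(-10) + S = -15*(-10) + 15 = 150 + 15 = 165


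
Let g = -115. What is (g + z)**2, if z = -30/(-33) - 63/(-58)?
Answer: 5197977409/407044 ≈ 12770.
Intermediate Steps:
z = 1273/638 (z = -30*(-1/33) - 63*(-1/58) = 10/11 + 63/58 = 1273/638 ≈ 1.9953)
(g + z)**2 = (-115 + 1273/638)**2 = (-72097/638)**2 = 5197977409/407044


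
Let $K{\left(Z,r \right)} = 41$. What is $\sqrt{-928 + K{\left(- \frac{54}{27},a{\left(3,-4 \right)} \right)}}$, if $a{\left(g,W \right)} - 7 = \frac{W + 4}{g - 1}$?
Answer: $i \sqrt{887} \approx 29.783 i$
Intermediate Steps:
$a{\left(g,W \right)} = 7 + \frac{4 + W}{-1 + g}$ ($a{\left(g,W \right)} = 7 + \frac{W + 4}{g - 1} = 7 + \frac{4 + W}{-1 + g}$)
$\sqrt{-928 + K{\left(- \frac{54}{27},a{\left(3,-4 \right)} \right)}} = \sqrt{-928 + 41} = \sqrt{-887} = i \sqrt{887}$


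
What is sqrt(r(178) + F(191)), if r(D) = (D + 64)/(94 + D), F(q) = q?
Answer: sqrt(887298)/68 ≈ 13.852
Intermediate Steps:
r(D) = (64 + D)/(94 + D)
sqrt(r(178) + F(191)) = sqrt((64 + 178)/(94 + 178) + 191) = sqrt(242/272 + 191) = sqrt((1/272)*242 + 191) = sqrt(121/136 + 191) = sqrt(26097/136) = sqrt(887298)/68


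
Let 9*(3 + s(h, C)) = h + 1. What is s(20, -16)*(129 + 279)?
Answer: -272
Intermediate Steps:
s(h, C) = -26/9 + h/9 (s(h, C) = -3 + (h + 1)/9 = -3 + (1 + h)/9 = -3 + (⅑ + h/9) = -26/9 + h/9)
s(20, -16)*(129 + 279) = (-26/9 + (⅑)*20)*(129 + 279) = (-26/9 + 20/9)*408 = -⅔*408 = -272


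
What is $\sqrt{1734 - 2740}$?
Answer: $i \sqrt{1006} \approx 31.717 i$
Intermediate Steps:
$\sqrt{1734 - 2740} = \sqrt{-1006} = i \sqrt{1006}$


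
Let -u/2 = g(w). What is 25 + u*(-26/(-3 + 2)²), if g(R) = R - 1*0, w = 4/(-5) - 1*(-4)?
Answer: 957/5 ≈ 191.40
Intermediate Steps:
w = 16/5 (w = 4*(-⅕) + 4 = -⅘ + 4 = 16/5 ≈ 3.2000)
g(R) = R (g(R) = R + 0 = R)
u = -32/5 (u = -2*16/5 = -32/5 ≈ -6.4000)
25 + u*(-26/(-3 + 2)²) = 25 - (-832)/(5*((-3 + 2)²)) = 25 - (-832)/(5*((-1)²)) = 25 - (-832)/(5*1) = 25 - (-832)/5 = 25 - 32/5*(-26) = 25 + 832/5 = 957/5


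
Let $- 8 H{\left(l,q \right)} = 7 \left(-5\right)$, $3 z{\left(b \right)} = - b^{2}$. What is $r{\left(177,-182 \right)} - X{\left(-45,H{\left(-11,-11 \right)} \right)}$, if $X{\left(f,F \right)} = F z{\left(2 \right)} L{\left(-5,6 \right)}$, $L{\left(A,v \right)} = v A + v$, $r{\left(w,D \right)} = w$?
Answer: $37$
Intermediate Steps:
$z{\left(b \right)} = - \frac{b^{2}}{3}$ ($z{\left(b \right)} = \frac{\left(-1\right) b^{2}}{3} = - \frac{b^{2}}{3}$)
$H{\left(l,q \right)} = \frac{35}{8}$ ($H{\left(l,q \right)} = - \frac{7 \left(-5\right)}{8} = \left(- \frac{1}{8}\right) \left(-35\right) = \frac{35}{8}$)
$L{\left(A,v \right)} = v + A v$ ($L{\left(A,v \right)} = A v + v = v + A v$)
$X{\left(f,F \right)} = 32 F$ ($X{\left(f,F \right)} = F \left(- \frac{2^{2}}{3}\right) 6 \left(1 - 5\right) = F \left(\left(- \frac{1}{3}\right) 4\right) 6 \left(-4\right) = F \left(- \frac{4}{3}\right) \left(-24\right) = - \frac{4 F}{3} \left(-24\right) = 32 F$)
$r{\left(177,-182 \right)} - X{\left(-45,H{\left(-11,-11 \right)} \right)} = 177 - 32 \cdot \frac{35}{8} = 177 - 140 = 37$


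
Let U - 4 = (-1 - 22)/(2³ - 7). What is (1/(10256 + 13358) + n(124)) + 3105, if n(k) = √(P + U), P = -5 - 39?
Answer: 73321471/23614 + 3*I*√7 ≈ 3105.0 + 7.9373*I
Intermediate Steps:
P = -44
U = -19 (U = 4 + (-1 - 22)/(2³ - 7) = 4 - 23/(8 - 7) = 4 - 23/1 = 4 - 23*1 = 4 - 23 = -19)
n(k) = 3*I*√7 (n(k) = √(-44 - 19) = √(-63) = 3*I*√7)
(1/(10256 + 13358) + n(124)) + 3105 = (1/(10256 + 13358) + 3*I*√7) + 3105 = (1/23614 + 3*I*√7) + 3105 = 73321471/23614 + 3*I*√7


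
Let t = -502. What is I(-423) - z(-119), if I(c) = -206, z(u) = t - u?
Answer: 177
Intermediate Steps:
z(u) = -502 - u
I(-423) - z(-119) = -206 - (-502 - 1*(-119)) = -206 - (-502 + 119) = -206 - 1*(-383) = -206 + 383 = 177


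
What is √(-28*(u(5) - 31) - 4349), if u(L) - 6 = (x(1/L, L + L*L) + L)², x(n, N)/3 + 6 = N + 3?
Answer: I*√210737 ≈ 459.06*I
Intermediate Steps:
x(n, N) = -9 + 3*N (x(n, N) = -18 + 3*(N + 3) = -18 + 3*(3 + N) = -18 + (9 + 3*N) = -9 + 3*N)
u(L) = 6 + (-9 + 3*L² + 4*L)² (u(L) = 6 + ((-9 + 3*(L + L*L)) + L)² = 6 + ((-9 + 3*(L + L²)) + L)² = 6 + ((-9 + (3*L + 3*L²)) + L)² = 6 + ((-9 + 3*L + 3*L²) + L)² = 6 + (-9 + 3*L² + 4*L)²)
√(-28*(u(5) - 31) - 4349) = √(-28*((6 + (-9 + 5 + 3*5*(1 + 5))²) - 31) - 4349) = √(-28*((6 + (-9 + 5 + 3*5*6)²) - 31) - 4349) = √(-28*((6 + (-9 + 5 + 90)²) - 31) - 4349) = √(-28*((6 + 86²) - 31) - 4349) = √(-28*((6 + 7396) - 31) - 4349) = √(-28*(7402 - 31) - 4349) = √(-28*7371 - 4349) = √(-206388 - 4349) = √(-210737) = I*√210737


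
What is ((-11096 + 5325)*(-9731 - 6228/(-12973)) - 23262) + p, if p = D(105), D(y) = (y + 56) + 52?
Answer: 728197601308/12973 ≈ 5.6132e+7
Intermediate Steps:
D(y) = 108 + y (D(y) = (56 + y) + 52 = 108 + y)
p = 213 (p = 108 + 105 = 213)
((-11096 + 5325)*(-9731 - 6228/(-12973)) - 23262) + p = ((-11096 + 5325)*(-9731 - 6228/(-12973)) - 23262) + 213 = (-5771*(-9731 - 6228*(-1/12973)) - 23262) + 213 = (-5771*(-9731 + 6228/12973) - 23262) + 213 = (-5771*(-126234035/12973) - 23262) + 213 = (728496615985/12973 - 23262) + 213 = 728194838059/12973 + 213 = 728197601308/12973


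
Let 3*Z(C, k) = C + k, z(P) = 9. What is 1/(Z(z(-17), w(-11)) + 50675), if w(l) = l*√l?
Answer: 456102/23114338487 + 33*I*√11/23114338487 ≈ 1.9732e-5 + 4.7351e-9*I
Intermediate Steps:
w(l) = l^(3/2)
Z(C, k) = C/3 + k/3 (Z(C, k) = (C + k)/3 = C/3 + k/3)
1/(Z(z(-17), w(-11)) + 50675) = 1/(((⅓)*9 + (-11)^(3/2)/3) + 50675) = 1/((3 + (-11*I*√11)/3) + 50675) = 1/((3 - 11*I*√11/3) + 50675) = 1/(50678 - 11*I*√11/3)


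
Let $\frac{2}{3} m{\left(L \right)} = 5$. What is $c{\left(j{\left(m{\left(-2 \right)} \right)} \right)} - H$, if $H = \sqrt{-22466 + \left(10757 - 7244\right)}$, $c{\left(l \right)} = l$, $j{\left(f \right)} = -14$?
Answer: $-14 - i \sqrt{18953} \approx -14.0 - 137.67 i$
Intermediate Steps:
$m{\left(L \right)} = \frac{15}{2}$ ($m{\left(L \right)} = \frac{3}{2} \cdot 5 = \frac{15}{2}$)
$H = i \sqrt{18953}$ ($H = \sqrt{-22466 + 3513} = \sqrt{-18953} = i \sqrt{18953} \approx 137.67 i$)
$c{\left(j{\left(m{\left(-2 \right)} \right)} \right)} - H = -14 - i \sqrt{18953}$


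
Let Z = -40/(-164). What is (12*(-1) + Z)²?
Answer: 232324/1681 ≈ 138.21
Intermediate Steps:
Z = 10/41 (Z = -40*(-1/164) = 10/41 ≈ 0.24390)
(12*(-1) + Z)² = (12*(-1) + 10/41)² = (-12 + 10/41)² = (-482/41)² = 232324/1681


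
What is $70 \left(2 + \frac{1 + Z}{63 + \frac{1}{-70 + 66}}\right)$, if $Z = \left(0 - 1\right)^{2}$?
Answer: $\frac{35700}{251} \approx 142.23$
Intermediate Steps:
$Z = 1$ ($Z = \left(-1\right)^{2} = 1$)
$70 \left(2 + \frac{1 + Z}{63 + \frac{1}{-70 + 66}}\right) = 70 \left(2 + \frac{1 + 1}{63 + \frac{1}{-70 + 66}}\right) = 70 \left(2 + \frac{2}{63 + \frac{1}{-4}}\right) = 70 \left(2 + \frac{2}{63 - \frac{1}{4}}\right) = 70 \left(2 + \frac{2}{\frac{251}{4}}\right) = 70 \left(2 + 2 \cdot \frac{4}{251}\right) = 70 \left(2 + \frac{8}{251}\right) = 70 \cdot \frac{510}{251} = \frac{35700}{251}$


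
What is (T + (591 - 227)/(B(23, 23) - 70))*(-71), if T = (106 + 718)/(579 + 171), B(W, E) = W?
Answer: 8316656/17625 ≈ 471.87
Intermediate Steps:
T = 412/375 (T = 824/750 = 824*(1/750) = 412/375 ≈ 1.0987)
(T + (591 - 227)/(B(23, 23) - 70))*(-71) = (412/375 + (591 - 227)/(23 - 70))*(-71) = (412/375 + 364/(-47))*(-71) = (412/375 + 364*(-1/47))*(-71) = (412/375 - 364/47)*(-71) = -117136/17625*(-71) = 8316656/17625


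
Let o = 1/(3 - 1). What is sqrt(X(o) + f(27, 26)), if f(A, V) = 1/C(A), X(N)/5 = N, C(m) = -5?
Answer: sqrt(230)/10 ≈ 1.5166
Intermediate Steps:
o = 1/2 ≈ 0.50000
X(N) = 5*N
f(A, V) = -1/5 (f(A, V) = 1/(-5) = -1/5)
sqrt(X(o) + f(27, 26)) = sqrt(5*(1/2) - 1/5) = sqrt(5/2 - 1/5) = sqrt(23/10) = sqrt(230)/10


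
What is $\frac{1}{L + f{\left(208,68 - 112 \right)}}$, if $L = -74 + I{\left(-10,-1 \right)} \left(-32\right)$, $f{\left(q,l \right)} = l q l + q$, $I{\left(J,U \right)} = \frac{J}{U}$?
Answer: $\frac{1}{402502} \approx 2.4845 \cdot 10^{-6}$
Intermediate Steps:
$f{\left(q,l \right)} = q + q l^{2}$ ($f{\left(q,l \right)} = q l^{2} + q = q + q l^{2}$)
$L = -394$ ($L = -74 + - \frac{10}{-1} \left(-32\right) = -74 + \left(-10\right) \left(-1\right) \left(-32\right) = -74 + 10 \left(-32\right) = -74 - 320 = -394$)
$\frac{1}{L + f{\left(208,68 - 112 \right)}} = \frac{1}{-394 + 208 \left(1 + \left(68 - 112\right)^{2}\right)} = \frac{1}{-394 + 208 \left(1 + \left(-44\right)^{2}\right)} = \frac{1}{-394 + 208 \left(1 + 1936\right)} = \frac{1}{-394 + 208 \cdot 1937} = \frac{1}{-394 + 402896} = \frac{1}{402502}$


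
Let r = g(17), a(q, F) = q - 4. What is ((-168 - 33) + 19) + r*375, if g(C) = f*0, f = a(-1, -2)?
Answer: -182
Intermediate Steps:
a(q, F) = -4 + q
f = -5 (f = -4 - 1 = -5)
g(C) = 0 (g(C) = -5*0 = 0)
r = 0
((-168 - 33) + 19) + r*375 = ((-168 - 33) + 19) + 0*375 = (-201 + 19) + 0 = -182 + 0 = -182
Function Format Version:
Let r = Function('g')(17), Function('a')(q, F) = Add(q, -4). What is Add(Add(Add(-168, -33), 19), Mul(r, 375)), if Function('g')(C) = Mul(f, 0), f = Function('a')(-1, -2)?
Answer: -182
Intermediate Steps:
Function('a')(q, F) = Add(-4, q)
f = -5 (f = Add(-4, -1) = -5)
Function('g')(C) = 0 (Function('g')(C) = Mul(-5, 0) = 0)
r = 0
Add(Add(Add(-168, -33), 19), Mul(r, 375)) = Add(Add(Add(-168, -33), 19), Mul(0, 375)) = Add(Add(-201, 19), 0) = Add(-182, 0) = -182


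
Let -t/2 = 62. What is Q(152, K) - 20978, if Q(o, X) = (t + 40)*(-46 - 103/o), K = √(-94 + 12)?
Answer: -648169/38 ≈ -17057.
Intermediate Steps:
t = -124 (t = -2*62 = -124)
K = I*√82 (K = √(-82) = I*√82 ≈ 9.0554*I)
Q(o, X) = 3864 + 8652/o (Q(o, X) = (-124 + 40)*(-46 - 103/o) = -84*(-46 - 103/o) = 3864 + 8652/o)
Q(152, K) - 20978 = (3864 + 8652/152) - 20978 = (3864 + 8652*(1/152)) - 20978 = (3864 + 2163/38) - 20978 = 148995/38 - 20978 = -648169/38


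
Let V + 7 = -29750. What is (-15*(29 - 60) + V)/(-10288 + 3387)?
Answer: 29292/6901 ≈ 4.2446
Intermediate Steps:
V = -29757 (V = -7 - 29750 = -29757)
(-15*(29 - 60) + V)/(-10288 + 3387) = (-15*(29 - 60) - 29757)/(-10288 + 3387) = (-15*(-31) - 29757)/(-6901) = (465 - 29757)*(-1/6901) = -29292*(-1/6901) = 29292/6901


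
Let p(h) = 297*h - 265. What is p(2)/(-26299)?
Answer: -47/3757 ≈ -0.012510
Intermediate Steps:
p(h) = -265 + 297*h
p(2)/(-26299) = (-265 + 297*2)/(-26299) = (-265 + 594)*(-1/26299) = 329*(-1/26299) = -47/3757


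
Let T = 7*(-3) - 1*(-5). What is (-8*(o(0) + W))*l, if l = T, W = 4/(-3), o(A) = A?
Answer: -512/3 ≈ -170.67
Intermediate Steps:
W = -4/3 (W = 4*(-⅓) = -4/3 ≈ -1.3333)
T = -16 (T = -21 + 5 = -16)
l = -16
(-8*(o(0) + W))*l = -8*(0 - 4/3)*(-16) = -8*(-4/3)*(-16) = (32/3)*(-16) = -512/3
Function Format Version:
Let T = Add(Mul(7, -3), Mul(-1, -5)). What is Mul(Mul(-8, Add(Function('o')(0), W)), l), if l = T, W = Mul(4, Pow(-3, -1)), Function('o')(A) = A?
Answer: Rational(-512, 3) ≈ -170.67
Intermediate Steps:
W = Rational(-4, 3) (W = Mul(4, Rational(-1, 3)) = Rational(-4, 3) ≈ -1.3333)
T = -16 (T = Add(-21, 5) = -16)
l = -16
Mul(Mul(-8, Add(Function('o')(0), W)), l) = Mul(Mul(-8, Add(0, Rational(-4, 3))), -16) = Mul(Mul(-8, Rational(-4, 3)), -16) = Mul(Rational(32, 3), -16) = Rational(-512, 3)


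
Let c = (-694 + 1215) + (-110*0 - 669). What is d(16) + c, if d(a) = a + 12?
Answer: -120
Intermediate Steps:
d(a) = 12 + a
c = -148 (c = 521 + (0 - 669) = 521 - 669 = -148)
d(16) + c = (12 + 16) - 148 = 28 - 148 = -120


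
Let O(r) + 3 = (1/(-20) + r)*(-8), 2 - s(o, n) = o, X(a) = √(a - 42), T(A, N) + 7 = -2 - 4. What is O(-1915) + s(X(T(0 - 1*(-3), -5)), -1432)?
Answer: 76597/5 - I*√55 ≈ 15319.0 - 7.4162*I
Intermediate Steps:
T(A, N) = -13 (T(A, N) = -7 + (-2 - 4) = -7 - 6 = -13)
X(a) = √(-42 + a)
s(o, n) = 2 - o
O(r) = -13/5 - 8*r (O(r) = -3 + (1/(-20) + r)*(-8) = -3 + (-1/20 + r)*(-8) = -3 + (⅖ - 8*r) = -13/5 - 8*r)
O(-1915) + s(X(T(0 - 1*(-3), -5)), -1432) = (-13/5 - 8*(-1915)) + (2 - √(-42 - 13)) = (-13/5 + 15320) + (2 - √(-55)) = 76587/5 + (2 - I*√55) = 76597/5 - I*√55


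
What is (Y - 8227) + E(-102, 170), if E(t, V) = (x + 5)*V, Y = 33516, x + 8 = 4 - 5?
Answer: 24609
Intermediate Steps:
x = -9 (x = -8 + (4 - 5) = -8 - 1 = -9)
E(t, V) = -4*V (E(t, V) = (-9 + 5)*V = -4*V)
(Y - 8227) + E(-102, 170) = (33516 - 8227) - 4*170 = 25289 - 680 = 24609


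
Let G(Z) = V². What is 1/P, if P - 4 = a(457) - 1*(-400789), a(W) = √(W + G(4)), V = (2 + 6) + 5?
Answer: 400793/160635028223 - √626/160635028223 ≈ 2.4949e-6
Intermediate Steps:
V = 13 (V = 8 + 5 = 13)
G(Z) = 169 (G(Z) = 13² = 169)
a(W) = √(169 + W) (a(W) = √(W + 169) = √(169 + W))
P = 400793 + √626 (P = 4 + (√(169 + 457) - 1*(-400789)) = 4 + (√626 + 400789) = 4 + (400789 + √626) = 400793 + √626 ≈ 4.0082e+5)
1/P = 1/(400793 + √626)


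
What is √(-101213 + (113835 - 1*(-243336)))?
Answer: √255958 ≈ 505.92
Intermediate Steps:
√(-101213 + (113835 - 1*(-243336))) = √(-101213 + (113835 + 243336)) = √(-101213 + 357171) = √255958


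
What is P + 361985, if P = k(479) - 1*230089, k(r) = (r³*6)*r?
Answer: 315859166782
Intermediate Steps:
k(r) = 6*r⁴ (k(r) = (6*r³)*r = 6*r⁴)
P = 315858804797 (P = 6*479⁴ - 1*230089 = 6*52643172481 - 230089 = 315859034886 - 230089 = 315858804797)
P + 361985 = 315858804797 + 361985 = 315859166782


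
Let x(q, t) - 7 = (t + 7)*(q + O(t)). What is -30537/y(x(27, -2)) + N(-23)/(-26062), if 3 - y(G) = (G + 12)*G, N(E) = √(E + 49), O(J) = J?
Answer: 10179/6335 - √26/26062 ≈ 1.6066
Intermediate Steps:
N(E) = √(49 + E)
x(q, t) = 7 + (7 + t)*(q + t) (x(q, t) = 7 + (t + 7)*(q + t) = 7 + (7 + t)*(q + t))
y(G) = 3 - G*(12 + G) (y(G) = 3 - (G + 12)*G = 3 - (12 + G)*G = 3 - G*(12 + G))
-30537/y(x(27, -2)) + N(-23)/(-26062) = -30537/(3 - (7 + (-2)² + 7*27 + 7*(-2) + 27*(-2))² - 12*(7 + (-2)² + 7*27 + 7*(-2) + 27*(-2))) + √(49 - 23)/(-26062) = -30537/(3 - (7 + 4 + 189 - 14 - 54)² - 12*(7 + 4 + 189 - 14 - 54)) + √26*(-1/26062) = -30537/(3 - 1*132² - 12*132) - √26/26062 = -30537/(3 - 1*17424 - 1584) - √26/26062 = -30537/(3 - 17424 - 1584) - √26/26062 = -30537/(-19005) - √26/26062 = -30537*(-1/19005) - √26/26062 = 10179/6335 - √26/26062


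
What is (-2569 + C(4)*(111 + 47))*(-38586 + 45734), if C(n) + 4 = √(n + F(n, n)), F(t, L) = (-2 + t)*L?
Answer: -22880748 + 2258768*√3 ≈ -1.8968e+7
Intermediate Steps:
F(t, L) = L*(-2 + t)
C(n) = -4 + √(n + n*(-2 + n))
(-2569 + C(4)*(111 + 47))*(-38586 + 45734) = (-2569 + (-4 + √(4*(-1 + 4)))*(111 + 47))*(-38586 + 45734) = (-2569 + (-4 + √(4*3))*158)*7148 = (-2569 + (-4 + √12)*158)*7148 = (-2569 + (-4 + 2*√3)*158)*7148 = (-2569 + (-632 + 316*√3))*7148 = (-3201 + 316*√3)*7148 = -22880748 + 2258768*√3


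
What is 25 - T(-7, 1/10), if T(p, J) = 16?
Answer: 9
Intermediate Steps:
25 - T(-7, 1/10) = 25 - 1*16 = 25 - 16 = 9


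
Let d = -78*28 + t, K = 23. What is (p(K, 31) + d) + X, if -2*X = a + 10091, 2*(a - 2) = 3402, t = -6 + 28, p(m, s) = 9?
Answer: -8050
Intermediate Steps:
t = 22
a = 1703 (a = 2 + (½)*3402 = 2 + 1701 = 1703)
d = -2162 (d = -78*28 + 22 = -2184 + 22 = -2162)
X = -5897 (X = -(1703 + 10091)/2 = -½*11794 = -5897)
(p(K, 31) + d) + X = (9 - 2162) - 5897 = -2153 - 5897 = -8050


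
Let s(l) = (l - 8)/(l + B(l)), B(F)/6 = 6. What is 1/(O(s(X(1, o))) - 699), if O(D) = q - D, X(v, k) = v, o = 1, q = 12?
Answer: -37/25412 ≈ -0.0014560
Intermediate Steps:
B(F) = 36 (B(F) = 6*6 = 36)
s(l) = (-8 + l)/(36 + l) (s(l) = (l - 8)/(l + 36) = (-8 + l)/(36 + l))
O(D) = 12 - D
1/(O(s(X(1, o))) - 699) = 1/((12 - (-8 + 1)/(36 + 1)) - 699) = 1/((12 - (-7)/37) - 699) = 1/((12 - 1*(-7/37)) - 699) = 1/((12 + 7/37) - 699) = 1/(451/37 - 699) = 1/(-25412/37) = -37/25412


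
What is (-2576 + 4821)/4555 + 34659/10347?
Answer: 12073384/3142039 ≈ 3.8425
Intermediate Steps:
(-2576 + 4821)/4555 + 34659/10347 = 2245*(1/4555) + 34659*(1/10347) = 449/911 + 11553/3449 = 12073384/3142039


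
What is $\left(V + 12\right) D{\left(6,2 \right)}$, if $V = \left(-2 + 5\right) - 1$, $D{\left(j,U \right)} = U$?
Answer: $28$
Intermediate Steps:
$V = 2$ ($V = 3 - 1 = 2$)
$\left(V + 12\right) D{\left(6,2 \right)} = \left(2 + 12\right) 2 = 14 \cdot 2 = 28$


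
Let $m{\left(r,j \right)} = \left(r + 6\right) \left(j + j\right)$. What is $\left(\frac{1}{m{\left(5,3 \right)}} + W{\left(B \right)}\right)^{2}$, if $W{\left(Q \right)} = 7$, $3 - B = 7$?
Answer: $\frac{214369}{4356} \approx 49.212$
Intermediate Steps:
$B = -4$ ($B = 3 - 7 = -4$)
$m{\left(r,j \right)} = 2 j \left(6 + r\right)$ ($m{\left(r,j \right)} = \left(6 + r\right) 2 j = 2 j \left(6 + r\right)$)
$\left(\frac{1}{m{\left(5,3 \right)}} + W{\left(B \right)}\right)^{2} = \left(\frac{1}{2 \cdot 3 \left(6 + 5\right)} + 7\right)^{2} = \left(\frac{1}{2 \cdot 3 \cdot 11} + 7\right)^{2} = \left(\frac{1}{66} + 7\right)^{2} = \left(\frac{463}{66}\right)^{2} = \frac{214369}{4356}$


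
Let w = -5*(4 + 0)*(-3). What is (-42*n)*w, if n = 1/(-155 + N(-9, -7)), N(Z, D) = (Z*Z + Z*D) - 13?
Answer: 105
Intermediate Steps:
w = 60 (w = -5*4*(-3) = -20*(-3) = 60)
N(Z, D) = -13 + Z**2 + D*Z (N(Z, D) = (Z**2 + D*Z) - 13 = -13 + Z**2 + D*Z)
n = -1/24 (n = 1/(-155 + (-13 + (-9)**2 - 7*(-9))) = 1/(-155 + (-13 + 81 + 63)) = 1/(-155 + 131) = 1/(-24) = -1/24 ≈ -0.041667)
(-42*n)*w = -42*(-1/24)*60 = (7/4)*60 = 105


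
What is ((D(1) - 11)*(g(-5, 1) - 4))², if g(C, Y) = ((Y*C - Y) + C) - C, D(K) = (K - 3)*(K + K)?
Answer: 22500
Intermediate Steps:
D(K) = 2*K*(-3 + K) (D(K) = (-3 + K)*(2*K) = 2*K*(-3 + K))
g(C, Y) = -Y + C*Y (g(C, Y) = ((C*Y - Y) + C) - C = ((-Y + C*Y) + C) - C = (C - Y + C*Y) - C = -Y + C*Y)
((D(1) - 11)*(g(-5, 1) - 4))² = ((2*1*(-3 + 1) - 11)*(1*(-1 - 5) - 4))² = ((2*1*(-2) - 11)*(1*(-6) - 4))² = ((-4 - 11)*(-6 - 4))² = (-15*(-10))² = 150² = 22500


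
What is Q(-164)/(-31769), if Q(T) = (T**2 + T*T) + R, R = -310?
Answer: -53482/31769 ≈ -1.6835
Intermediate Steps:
Q(T) = -310 + 2*T**2 (Q(T) = (T**2 + T*T) - 310 = (T**2 + T**2) - 310 = 2*T**2 - 310 = -310 + 2*T**2)
Q(-164)/(-31769) = (-310 + 2*(-164)**2)/(-31769) = (-310 + 2*26896)*(-1/31769) = (-310 + 53792)*(-1/31769) = 53482*(-1/31769) = -53482/31769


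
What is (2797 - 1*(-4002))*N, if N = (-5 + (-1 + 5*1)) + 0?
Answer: -6799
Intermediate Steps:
N = -1 (N = (-5 + (-1 + 5)) + 0 = (-5 + 4) + 0 = -1 + 0 = -1)
(2797 - 1*(-4002))*N = (2797 - 1*(-4002))*(-1) = (2797 + 4002)*(-1) = 6799*(-1) = -6799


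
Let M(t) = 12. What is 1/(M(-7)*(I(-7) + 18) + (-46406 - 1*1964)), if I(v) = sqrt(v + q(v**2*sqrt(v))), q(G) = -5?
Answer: -24077/1159404722 - 6*I*sqrt(3)/579702361 ≈ -2.0767e-5 - 1.7927e-8*I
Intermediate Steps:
I(v) = sqrt(-5 + v) (I(v) = sqrt(v - 5) = sqrt(-5 + v))
1/(M(-7)*(I(-7) + 18) + (-46406 - 1*1964)) = 1/(12*(sqrt(-5 - 7) + 18) + (-46406 - 1*1964)) = 1/(12*(sqrt(-12) + 18) + (-46406 - 1964)) = 1/(12*(2*I*sqrt(3) + 18) - 48370) = 1/(12*(18 + 2*I*sqrt(3)) - 48370) = 1/((216 + 24*I*sqrt(3)) - 48370) = 1/(-48154 + 24*I*sqrt(3))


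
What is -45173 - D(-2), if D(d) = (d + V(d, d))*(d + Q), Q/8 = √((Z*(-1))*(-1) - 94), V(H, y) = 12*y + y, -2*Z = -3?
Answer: -45229 + 112*I*√370 ≈ -45229.0 + 2154.4*I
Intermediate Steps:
Z = 3/2 (Z = -½*(-3) = 3/2 ≈ 1.5000)
V(H, y) = 13*y
Q = 4*I*√370 (Q = 8*√(((3/2)*(-1))*(-1) - 94) = 8*√(-3/2*(-1) - 94) = 8*√(3/2 - 94) = 8*√(-185/2) = 8*(I*√370/2) = 4*I*√370 ≈ 76.942*I)
D(d) = 14*d*(d + 4*I*√370) (D(d) = (d + 13*d)*(d + 4*I*√370) = (14*d)*(d + 4*I*√370) = 14*d*(d + 4*I*√370))
-45173 - D(-2) = -45173 - 14*(-2)*(-2 + 4*I*√370) = -45173 - (56 - 112*I*√370) = -45173 + (-56 + 112*I*√370) = -45229 + 112*I*√370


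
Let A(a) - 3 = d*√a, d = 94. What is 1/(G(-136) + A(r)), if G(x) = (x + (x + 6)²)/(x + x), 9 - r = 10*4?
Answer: -271116/1282483753 - 434656*I*√31/1282483753 ≈ -0.0002114 - 0.001887*I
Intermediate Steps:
r = -31 (r = 9 - 10*4 = 9 - 1*40 = 9 - 40 = -31)
A(a) = 3 + 94*√a
G(x) = (x + (6 + x)²)/(2*x) (G(x) = (x + (6 + x)²)/((2*x)) = (x + (6 + x)²)*(1/(2*x)) = (x + (6 + x)²)/(2*x))
1/(G(-136) + A(r)) = 1/((½)*(-136 + (6 - 136)²)/(-136) + (3 + 94*√(-31))) = 1/((½)*(-1/136)*(-136 + (-130)²) + (3 + 94*(I*√31))) = 1/((½)*(-1/136)*(-136 + 16900) + (3 + 94*I*√31)) = 1/((½)*(-1/136)*16764 + (3 + 94*I*√31)) = 1/(-4191/68 + (3 + 94*I*√31)) = 1/(-3987/68 + 94*I*√31)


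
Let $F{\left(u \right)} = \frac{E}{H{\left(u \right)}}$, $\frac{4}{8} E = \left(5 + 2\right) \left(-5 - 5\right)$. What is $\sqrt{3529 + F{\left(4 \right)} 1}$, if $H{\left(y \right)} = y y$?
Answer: $\frac{\sqrt{14081}}{2} \approx 59.332$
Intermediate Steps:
$H{\left(y \right)} = y^{2}$
$E = -140$ ($E = 2 \left(5 + 2\right) \left(-5 - 5\right) = 2 \cdot 7 \left(-10\right) = 2 \left(-70\right) = -140$)
$F{\left(u \right)} = - \frac{140}{u^{2}}$
$\sqrt{3529 + F{\left(4 \right)} 1} = \sqrt{3529 + - \frac{140}{16} \cdot 1} = \sqrt{3529 + \left(-140\right) \frac{1}{16} \cdot 1} = \sqrt{3529 - \frac{35}{4}} = \sqrt{\frac{14081}{4}} = \frac{\sqrt{14081}}{2}$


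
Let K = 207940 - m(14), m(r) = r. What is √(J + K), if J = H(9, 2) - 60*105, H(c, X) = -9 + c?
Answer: √201626 ≈ 449.03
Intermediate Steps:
K = 207926 (K = 207940 - 1*14 = 207940 - 14 = 207926)
J = -6300 (J = (-9 + 9) - 60*105 = 0 - 6300 = -6300)
√(J + K) = √(-6300 + 207926) = √201626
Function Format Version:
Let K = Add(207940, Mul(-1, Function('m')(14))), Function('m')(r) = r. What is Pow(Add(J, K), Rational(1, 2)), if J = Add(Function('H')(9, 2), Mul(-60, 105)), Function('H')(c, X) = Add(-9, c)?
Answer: Pow(201626, Rational(1, 2)) ≈ 449.03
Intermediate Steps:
K = 207926 (K = Add(207940, Mul(-1, 14)) = Add(207940, -14) = 207926)
J = -6300 (J = Add(Add(-9, 9), Mul(-60, 105)) = Add(0, -6300) = -6300)
Pow(Add(J, K), Rational(1, 2)) = Pow(Add(-6300, 207926), Rational(1, 2)) = Pow(201626, Rational(1, 2))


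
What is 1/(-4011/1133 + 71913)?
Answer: 1133/81473418 ≈ 1.3906e-5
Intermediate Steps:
1/(-4011/1133 + 71913) = 1/(81473418/1133) = 1133/81473418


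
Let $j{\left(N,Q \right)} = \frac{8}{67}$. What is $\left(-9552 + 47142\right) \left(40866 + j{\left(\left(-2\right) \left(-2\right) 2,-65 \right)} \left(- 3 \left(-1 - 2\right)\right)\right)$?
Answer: $\frac{102924953460}{67} \approx 1.5362 \cdot 10^{9}$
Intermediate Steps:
$j{\left(N,Q \right)} = \frac{8}{67}$ ($j{\left(N,Q \right)} = 8 \cdot \frac{1}{67} = \frac{8}{67}$)
$\left(-9552 + 47142\right) \left(40866 + j{\left(\left(-2\right) \left(-2\right) 2,-65 \right)} \left(- 3 \left(-1 - 2\right)\right)\right) = \left(-9552 + 47142\right) \left(40866 + \frac{8 \left(- 3 \left(-1 - 2\right)\right)}{67}\right) = 37590 \left(40866 + \frac{8 \left(\left(-3\right) \left(-3\right)\right)}{67}\right) = 37590 \left(40866 + \frac{8}{67} \cdot 9\right) = 37590 \left(40866 + \frac{72}{67}\right) = 37590 \cdot \frac{2738094}{67} = \frac{102924953460}{67}$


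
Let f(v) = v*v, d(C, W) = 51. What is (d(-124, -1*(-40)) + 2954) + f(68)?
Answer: 7629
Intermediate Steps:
f(v) = v²
(d(-124, -1*(-40)) + 2954) + f(68) = (51 + 2954) + 68² = 3005 + 4624 = 7629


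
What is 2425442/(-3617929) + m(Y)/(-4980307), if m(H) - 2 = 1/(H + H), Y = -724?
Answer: -17491047949869367/26090639035845944 ≈ -0.67040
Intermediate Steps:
m(H) = 2 + 1/(2*H) (m(H) = 2 + 1/(H + H) = 2 + 1/(2*H))
2425442/(-3617929) + m(Y)/(-4980307) = 2425442/(-3617929) + (2 + (½)/(-724))/(-4980307) = 2425442*(-1/3617929) + (2 + (½)*(-1/724))*(-1/4980307) = -2425442/3617929 + (2 - 1/1448)*(-1/4980307) = -2425442/3617929 + (2895/1448)*(-1/4980307) = -2425442/3617929 - 2895/7211484536 = -17491047949869367/26090639035845944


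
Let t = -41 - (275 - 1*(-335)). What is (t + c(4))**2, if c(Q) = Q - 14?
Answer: 436921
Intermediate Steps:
c(Q) = -14 + Q
t = -651 (t = -41 - (275 + 335) = -41 - 1*610 = -41 - 610 = -651)
(t + c(4))**2 = (-651 + (-14 + 4))**2 = (-651 - 10)**2 = (-661)**2 = 436921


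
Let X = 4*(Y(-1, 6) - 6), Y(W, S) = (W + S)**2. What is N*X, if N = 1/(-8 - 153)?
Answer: -76/161 ≈ -0.47205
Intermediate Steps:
Y(W, S) = (S + W)**2
N = -1/161 (N = 1/(-161) = -1/161 ≈ -0.0062112)
X = 76 (X = 4*((6 - 1)**2 - 6) = 4*(5**2 - 6) = 4*(25 - 6) = 4*19 = 76)
N*X = -1/161*76 = -76/161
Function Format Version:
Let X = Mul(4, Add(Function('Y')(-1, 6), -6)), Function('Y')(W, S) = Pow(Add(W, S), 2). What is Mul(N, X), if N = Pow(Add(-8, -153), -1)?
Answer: Rational(-76, 161) ≈ -0.47205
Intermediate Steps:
Function('Y')(W, S) = Pow(Add(S, W), 2)
N = Rational(-1, 161) (N = Pow(-161, -1) = Rational(-1, 161) ≈ -0.0062112)
X = 76 (X = Mul(4, Add(Pow(Add(6, -1), 2), -6)) = Mul(4, Add(Pow(5, 2), -6)) = Mul(4, Add(25, -6)) = Mul(4, 19) = 76)
Mul(N, X) = Mul(Rational(-1, 161), 76) = Rational(-76, 161)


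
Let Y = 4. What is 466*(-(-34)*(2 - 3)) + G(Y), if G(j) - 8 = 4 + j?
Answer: -15828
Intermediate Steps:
G(j) = 12 + j (G(j) = 8 + (4 + j) = 12 + j)
466*(-(-34)*(2 - 3)) + G(Y) = 466*(-(-34)*(2 - 3)) + (12 + 4) = 466*(-(-34)*(-1)) + 16 = 466*(-34*1) + 16 = 466*(-34) + 16 = -15844 + 16 = -15828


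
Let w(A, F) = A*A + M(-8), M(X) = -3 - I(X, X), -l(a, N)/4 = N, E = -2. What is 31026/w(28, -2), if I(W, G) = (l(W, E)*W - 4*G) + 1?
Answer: 15513/406 ≈ 38.209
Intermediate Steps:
l(a, N) = -4*N
I(W, G) = 1 - 4*G + 8*W (I(W, G) = ((-4*(-2))*W - 4*G) + 1 = (8*W - 4*G) + 1 = (-4*G + 8*W) + 1 = 1 - 4*G + 8*W)
M(X) = -4 - 4*X (M(X) = -3 - (1 - 4*X + 8*X) = -3 - (1 + 4*X) = -3 + (-1 - 4*X) = -4 - 4*X)
w(A, F) = 28 + A² (w(A, F) = A*A + (-4 - 4*(-8)) = A² + (-4 + 32) = A² + 28 = 28 + A²)
31026/w(28, -2) = 31026/(28 + 28²) = 31026/(28 + 784) = 31026/812 = 31026*(1/812) = 15513/406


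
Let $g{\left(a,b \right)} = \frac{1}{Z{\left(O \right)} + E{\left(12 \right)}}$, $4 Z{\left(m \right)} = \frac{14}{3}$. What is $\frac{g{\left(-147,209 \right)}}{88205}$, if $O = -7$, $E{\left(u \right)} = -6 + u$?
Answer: $\frac{6}{3792815} \approx 1.5819 \cdot 10^{-6}$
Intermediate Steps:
$Z{\left(m \right)} = \frac{7}{6}$ ($Z{\left(m \right)} = \frac{14 \cdot \frac{1}{3}}{4} = \frac{1}{4} \cdot \frac{14}{3} = \frac{7}{6}$)
$g{\left(a,b \right)} = \frac{6}{43}$ ($g{\left(a,b \right)} = \frac{1}{\frac{7}{6} + \left(-6 + 12\right)} = \frac{1}{\frac{7}{6} + 6} = \frac{1}{\frac{43}{6}} = \frac{6}{43}$)
$\frac{g{\left(-147,209 \right)}}{88205} = \frac{6}{43 \cdot 88205} = \frac{6}{43} \cdot \frac{1}{88205} = \frac{6}{3792815}$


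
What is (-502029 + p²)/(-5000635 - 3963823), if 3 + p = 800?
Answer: -66590/4482229 ≈ -0.014856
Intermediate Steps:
p = 797 (p = -3 + 800 = 797)
(-502029 + p²)/(-5000635 - 3963823) = (-502029 + 797²)/(-5000635 - 3963823) = (-502029 + 635209)/(-8964458) = 133180*(-1/8964458) = -66590/4482229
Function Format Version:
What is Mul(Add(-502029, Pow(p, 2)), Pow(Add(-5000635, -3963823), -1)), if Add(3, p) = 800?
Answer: Rational(-66590, 4482229) ≈ -0.014856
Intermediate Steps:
p = 797 (p = Add(-3, 800) = 797)
Mul(Add(-502029, Pow(p, 2)), Pow(Add(-5000635, -3963823), -1)) = Mul(Add(-502029, Pow(797, 2)), Pow(Add(-5000635, -3963823), -1)) = Mul(Add(-502029, 635209), Pow(-8964458, -1)) = Mul(133180, Rational(-1, 8964458)) = Rational(-66590, 4482229)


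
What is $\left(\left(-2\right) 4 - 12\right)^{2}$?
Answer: $400$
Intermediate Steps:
$\left(\left(-2\right) 4 - 12\right)^{2} = \left(-8 - 12\right)^{2} = \left(-20\right)^{2} = 400$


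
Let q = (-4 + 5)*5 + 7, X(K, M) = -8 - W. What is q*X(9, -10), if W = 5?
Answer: -156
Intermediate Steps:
X(K, M) = -13 (X(K, M) = -8 - 1*5 = -8 - 5 = -13)
q = 12 (q = 1*5 + 7 = 5 + 7 = 12)
q*X(9, -10) = 12*(-13) = -156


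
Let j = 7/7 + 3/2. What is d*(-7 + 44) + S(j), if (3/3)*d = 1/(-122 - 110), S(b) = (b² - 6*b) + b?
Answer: -1487/232 ≈ -6.4095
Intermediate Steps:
j = 5/2 (j = 7*(⅐) + 3*(½) = 1 + 3/2 = 5/2 ≈ 2.5000)
S(b) = b² - 5*b
d = -1/232 (d = 1/(-122 - 110) = 1/(-232) = -1/232 ≈ -0.0043103)
d*(-7 + 44) + S(j) = -(-7 + 44)/232 + 5*(-5 + 5/2)/2 = -1/232*37 + (5/2)*(-5/2) = -37/232 - 25/4 = -1487/232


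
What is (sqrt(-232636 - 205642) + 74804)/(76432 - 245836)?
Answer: -18701/42351 - I*sqrt(438278)/169404 ≈ -0.44157 - 0.003908*I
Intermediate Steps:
(sqrt(-232636 - 205642) + 74804)/(76432 - 245836) = (sqrt(-438278) + 74804)/(-169404) = (I*sqrt(438278) + 74804)*(-1/169404) = (74804 + I*sqrt(438278))*(-1/169404) = -18701/42351 - I*sqrt(438278)/169404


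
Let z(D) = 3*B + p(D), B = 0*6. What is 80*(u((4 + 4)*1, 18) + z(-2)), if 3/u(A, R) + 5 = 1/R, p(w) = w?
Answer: -18560/89 ≈ -208.54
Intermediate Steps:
B = 0
z(D) = D (z(D) = 3*0 + D = 0 + D = D)
u(A, R) = 3/(-5 + 1/R)
80*(u((4 + 4)*1, 18) + z(-2)) = 80*(-3*18/(-1 + 5*18) - 2) = 80*(-3*18/(-1 + 90) - 2) = 80*(-3*18/89 - 2) = 80*(-3*18*1/89 - 2) = 80*(-54/89 - 2) = 80*(-232/89) = -18560/89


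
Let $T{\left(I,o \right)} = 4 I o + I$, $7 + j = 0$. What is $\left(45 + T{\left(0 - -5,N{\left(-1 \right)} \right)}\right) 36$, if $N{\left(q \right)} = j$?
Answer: $-3240$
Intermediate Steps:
$j = -7$ ($j = -7 + 0 = -7$)
$N{\left(q \right)} = -7$
$T{\left(I,o \right)} = I + 4 I o$ ($T{\left(I,o \right)} = 4 I o + I = I + 4 I o$)
$\left(45 + T{\left(0 - -5,N{\left(-1 \right)} \right)}\right) 36 = \left(45 + \left(0 - -5\right) \left(1 + 4 \left(-7\right)\right)\right) 36 = \left(45 + \left(0 + 5\right) \left(1 - 28\right)\right) 36 = \left(45 + 5 \left(-27\right)\right) 36 = \left(45 - 135\right) 36 = \left(-90\right) 36 = -3240$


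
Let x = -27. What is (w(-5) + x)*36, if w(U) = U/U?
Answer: -936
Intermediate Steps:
w(U) = 1
(w(-5) + x)*36 = (1 - 27)*36 = -26*36 = -936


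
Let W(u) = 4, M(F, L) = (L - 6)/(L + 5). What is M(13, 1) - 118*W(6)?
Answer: -2837/6 ≈ -472.83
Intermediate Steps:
M(F, L) = (-6 + L)/(5 + L)
M(13, 1) - 118*W(6) = (-6 + 1)/(5 + 1) - 118*4 = -5/6 - 118*4 = (⅙)*(-5) - 472 = -⅚ - 472 = -2837/6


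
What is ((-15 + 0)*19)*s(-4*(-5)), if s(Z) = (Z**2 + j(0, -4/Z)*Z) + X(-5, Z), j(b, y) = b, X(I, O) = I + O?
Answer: -118275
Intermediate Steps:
s(Z) = -5 + Z + Z**2 (s(Z) = (Z**2 + 0*Z) + (-5 + Z) = (Z**2 + 0) + (-5 + Z) = Z**2 + (-5 + Z) = -5 + Z + Z**2)
((-15 + 0)*19)*s(-4*(-5)) = ((-15 + 0)*19)*(-5 - 4*(-5) + (-4*(-5))**2) = (-15*19)*(-5 + 20 + 20**2) = -285*(-5 + 20 + 400) = -285*415 = -118275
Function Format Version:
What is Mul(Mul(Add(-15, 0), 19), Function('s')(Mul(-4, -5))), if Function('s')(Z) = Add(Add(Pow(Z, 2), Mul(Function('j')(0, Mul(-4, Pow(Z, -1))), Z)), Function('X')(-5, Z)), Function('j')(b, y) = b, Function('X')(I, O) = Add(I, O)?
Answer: -118275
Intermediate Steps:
Function('s')(Z) = Add(-5, Z, Pow(Z, 2)) (Function('s')(Z) = Add(Add(Pow(Z, 2), Mul(0, Z)), Add(-5, Z)) = Add(Add(Pow(Z, 2), 0), Add(-5, Z)) = Add(Pow(Z, 2), Add(-5, Z)) = Add(-5, Z, Pow(Z, 2)))
Mul(Mul(Add(-15, 0), 19), Function('s')(Mul(-4, -5))) = Mul(Mul(Add(-15, 0), 19), Add(-5, Mul(-4, -5), Pow(Mul(-4, -5), 2))) = Mul(Mul(-15, 19), Add(-5, 20, Pow(20, 2))) = Mul(-285, Add(-5, 20, 400)) = Mul(-285, 415) = -118275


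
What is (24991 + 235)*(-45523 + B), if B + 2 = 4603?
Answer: -1032298372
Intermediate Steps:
B = 4601 (B = -2 + 4603 = 4601)
(24991 + 235)*(-45523 + B) = (24991 + 235)*(-45523 + 4601) = 25226*(-40922) = -1032298372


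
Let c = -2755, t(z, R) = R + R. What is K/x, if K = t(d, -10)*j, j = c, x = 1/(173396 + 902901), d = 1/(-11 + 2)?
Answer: 59303964700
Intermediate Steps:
d = -1/9 (d = 1/(-9) = -1/9 ≈ -0.11111)
x = 1/1076297 ≈ 9.2911e-7
t(z, R) = 2*R
j = -2755
K = 55100 (K = (2*(-10))*(-2755) = -20*(-2755) = 55100)
K/x = 55100/(1/1076297) = 55100*1076297 = 59303964700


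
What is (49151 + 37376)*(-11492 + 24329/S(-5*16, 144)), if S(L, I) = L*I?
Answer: -11457227747063/11520 ≈ -9.9455e+8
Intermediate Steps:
S(L, I) = I*L
(49151 + 37376)*(-11492 + 24329/S(-5*16, 144)) = (49151 + 37376)*(-11492 + 24329/((144*(-5*16)))) = 86527*(-11492 + 24329/((144*(-80)))) = 86527*(-11492 + 24329/(-11520)) = 86527*(-11492 + 24329*(-1/11520)) = 86527*(-11492 - 24329/11520) = 86527*(-132412169/11520) = -11457227747063/11520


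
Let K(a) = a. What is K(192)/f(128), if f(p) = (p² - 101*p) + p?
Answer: 3/56 ≈ 0.053571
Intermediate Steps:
f(p) = p² - 100*p
K(192)/f(128) = 192/((128*(-100 + 128))) = 192/((128*28)) = 192/3584 = 192*(1/3584) = 3/56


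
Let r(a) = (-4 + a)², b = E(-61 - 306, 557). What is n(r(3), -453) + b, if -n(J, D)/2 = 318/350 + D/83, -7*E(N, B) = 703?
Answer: -1326569/14525 ≈ -91.330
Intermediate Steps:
E(N, B) = -703/7 (E(N, B) = -⅐*703 = -703/7)
b = -703/7 ≈ -100.43
n(J, D) = -318/175 - 2*D/83 (n(J, D) = -2*(318/350 + D/83) = -2*(318*(1/350) + D*(1/83)) = -2*(159/175 + D/83) = -318/175 - 2*D/83)
n(r(3), -453) + b = (-318/175 - 2/83*(-453)) - 703/7 = (-318/175 + 906/83) - 703/7 = 132156/14525 - 703/7 = -1326569/14525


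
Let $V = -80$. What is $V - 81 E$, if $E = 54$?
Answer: $-4454$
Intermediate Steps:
$V - 81 E = -80 - 4374 = -4454$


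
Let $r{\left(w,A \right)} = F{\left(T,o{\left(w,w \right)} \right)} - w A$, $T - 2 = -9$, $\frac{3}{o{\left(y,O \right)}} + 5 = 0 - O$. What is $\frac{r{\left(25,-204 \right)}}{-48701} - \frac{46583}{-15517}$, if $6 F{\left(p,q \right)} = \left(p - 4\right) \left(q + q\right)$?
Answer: $\frac{65684888803}{22670802510} \approx 2.8973$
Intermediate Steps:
$o{\left(y,O \right)} = \frac{3}{-5 - O}$ ($o{\left(y,O \right)} = \frac{3}{-5 + \left(0 - O\right)} = \frac{3}{-5 - O}$)
$T = -7$ ($T = 2 - 9 = -7$)
$F{\left(p,q \right)} = \frac{q \left(-4 + p\right)}{3}$ ($F{\left(p,q \right)} = \frac{\left(p - 4\right) \left(q + q\right)}{6} = \frac{\left(-4 + p\right) 2 q}{6} = \frac{2 q \left(-4 + p\right)}{6} = \frac{q \left(-4 + p\right)}{3}$)
$r{\left(w,A \right)} = \frac{11}{5 + w} - A w$ ($r{\left(w,A \right)} = \frac{- \frac{3}{5 + w} \left(-4 - 7\right)}{3} - w A = \frac{1}{3} \left(- \frac{3}{5 + w}\right) \left(-11\right) - A w = \frac{11}{5 + w} - A w$)
$\frac{r{\left(25,-204 \right)}}{-48701} - \frac{46583}{-15517} = \frac{\frac{1}{5 + 25} \left(11 - \left(-204\right) 25 \left(5 + 25\right)\right)}{-48701} - \frac{46583}{-15517} = \frac{11 - \left(-204\right) 25 \cdot 30}{30} \left(- \frac{1}{48701}\right) - - \frac{46583}{15517} = \frac{11 + 153000}{30} \left(- \frac{1}{48701}\right) + \frac{46583}{15517} = \frac{1}{30} \cdot 153011 \left(- \frac{1}{48701}\right) + \frac{46583}{15517} = \frac{153011}{30} \left(- \frac{1}{48701}\right) + \frac{46583}{15517} = - \frac{153011}{1461030} + \frac{46583}{15517} = \frac{65684888803}{22670802510}$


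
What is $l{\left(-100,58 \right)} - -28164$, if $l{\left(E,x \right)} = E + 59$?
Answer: $28123$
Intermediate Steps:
$l{\left(E,x \right)} = 59 + E$
$l{\left(-100,58 \right)} - -28164 = \left(59 - 100\right) - -28164 = -41 + 28164 = 28123$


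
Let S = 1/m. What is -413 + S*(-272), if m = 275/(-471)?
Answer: 14537/275 ≈ 52.862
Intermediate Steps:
m = -275/471 (m = 275*(-1/471) = -275/471 ≈ -0.58386)
S = -471/275 (S = 1/(-275/471) = -471/275 ≈ -1.7127)
-413 + S*(-272) = -413 - 471/275*(-272) = -413 + 128112/275 = 14537/275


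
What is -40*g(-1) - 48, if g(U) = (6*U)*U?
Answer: -288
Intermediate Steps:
g(U) = 6*U²
-40*g(-1) - 48 = -240*(-1)² - 48 = -240 - 48 = -288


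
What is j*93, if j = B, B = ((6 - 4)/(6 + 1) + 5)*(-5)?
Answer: -17205/7 ≈ -2457.9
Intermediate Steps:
B = -185/7 (B = (2/7 + 5)*(-5) = (37/7)*(-5) = -185/7 ≈ -26.429)
j = -185/7 ≈ -26.429
j*93 = -185/7*93 = -17205/7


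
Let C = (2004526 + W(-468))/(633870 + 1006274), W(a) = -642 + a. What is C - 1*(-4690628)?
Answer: 961663421731/205018 ≈ 4.6906e+6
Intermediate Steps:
C = 250427/205018 (C = (2004526 + (-642 - 468))/(633870 + 1006274) = (2004526 - 1110)/1640144 = 2003416*(1/1640144) = 250427/205018 ≈ 1.2215)
C - 1*(-4690628) = 250427/205018 - 1*(-4690628) = 250427/205018 + 4690628 = 961663421731/205018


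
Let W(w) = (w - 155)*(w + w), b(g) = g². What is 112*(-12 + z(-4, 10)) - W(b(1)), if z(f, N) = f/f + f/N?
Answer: -4844/5 ≈ -968.80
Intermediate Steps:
z(f, N) = 1 + f/N
W(w) = 2*w*(-155 + w) (W(w) = (-155 + w)*(2*w) = 2*w*(-155 + w))
112*(-12 + z(-4, 10)) - W(b(1)) = 112*(-12 + (10 - 4)/10) - 2*1²*(-155 + 1²) = 112*(-12 + (⅒)*6) - 2*(-155 + 1) = 112*(-12 + ⅗) - 2*(-154) = 112*(-57/5) - 1*(-308) = -6384/5 + 308 = -4844/5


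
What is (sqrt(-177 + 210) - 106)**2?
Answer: (106 - sqrt(33))**2 ≈ 10051.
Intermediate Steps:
(sqrt(-177 + 210) - 106)**2 = (sqrt(33) - 106)**2 = (-106 + sqrt(33))**2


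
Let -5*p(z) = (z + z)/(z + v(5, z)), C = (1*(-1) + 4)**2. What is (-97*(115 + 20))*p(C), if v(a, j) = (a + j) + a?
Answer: 23571/14 ≈ 1683.6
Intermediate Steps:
v(a, j) = j + 2*a
C = 9 (C = (-1 + 4)**2 = 3**2 = 9)
p(z) = -2*z/(5*(10 + 2*z)) (p(z) = -(z + z)/(5*(z + (z + 2*5))) = -2*z/(5*(z + (z + 10))) = -2*z/(5*(z + (10 + z))) = -2*z/(5*(10 + 2*z)))
(-97*(115 + 20))*p(C) = (-97*(115 + 20))*(-1*9/(25 + 5*9)) = (-97*135)*(-1*9/(25 + 45)) = -(-13095)*9/70 = -13095*(-9/70) = 23571/14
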